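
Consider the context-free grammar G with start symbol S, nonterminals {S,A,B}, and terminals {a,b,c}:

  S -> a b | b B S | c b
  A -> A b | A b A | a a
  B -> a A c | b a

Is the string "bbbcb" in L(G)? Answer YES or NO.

CNF form of G:
  S -> T0 X5 | T1 T0 | T2 T0
  A -> A T0 | A X3 | T1 T1
  B -> T0 T1 | T1 X4
  T0 -> b
  T1 -> a
  T2 -> c
  X3 -> T0 A
  X4 -> A T2
  X5 -> B S

CYK table (by increasing span):
  [0..0]={T0}  "b"  orig:{}
  [1..1]={T0}  "b"  orig:{}
  [2..2]={T0}  "b"  orig:{}
  [3..3]={T2}  "c"  orig:{}
  [4..4]={T0}  "b"  orig:{}
  [0..1]=∅  "bb"
  [1..2]=∅  "bb"
  [2..3]=∅  "bc"
  [3..4]={S}  "cb"
  [0..2]=∅  "bbb"
  [1..3]=∅  "bbc"
  [2..4]=∅  "bcb"
  [0..3]=∅  "bbbc"
  [1..4]=∅  "bbcb"
  [0..4]=∅  "bbbcb"

S ∉ T[0,4] ⇒ NO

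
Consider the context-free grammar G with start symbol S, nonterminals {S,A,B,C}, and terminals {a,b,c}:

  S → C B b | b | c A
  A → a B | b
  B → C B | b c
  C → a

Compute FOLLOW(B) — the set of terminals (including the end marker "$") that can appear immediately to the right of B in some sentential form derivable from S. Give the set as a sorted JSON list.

FIRST iteration:
pass 1:
  A via A→a B: +{a}
  A via A→b: +{b}
  B via B→b c: +{b}
  C via C→a: +{a}
  S via S→C B b: +{a}
  S via S→b: +{b}
  S via S→c A: +{c}
  FIRST[S]={a,b,c}  FIRST[A]={a,b}  FIRST[B]={b}  FIRST[C]={a}
pass 2:
  B via B→C B: +{a}
  FIRST[S]={a,b,c}  FIRST[A]={a,b}  FIRST[B]={a,b}  FIRST[C]={a}
pass 3: done
  FIRST[S]={a,b,c}  FIRST[A]={a,b}  FIRST[B]={a,b}  FIRST[C]={a}

Compute FOLLOW by fixpoint:
initialize: $ ∈ FOLLOW(S)
pass 1:
  B→C B: FOLLOW(C) ⊇ FIRST(B) = {a,b}; new: +{a,b}
  S→C B b: FOLLOW(B) ⊇ FIRST(b) = {b}; new: +{b}
  S→c A: FOLLOW(A) ⊇ FOLLOW(S) ⊇ {$}; new: +{$}
  FOLLOW[S]={$}  FOLLOW[A]={$}  FOLLOW[B]={b}  FOLLOW[C]={a,b}
pass 2:
  A→a B: FOLLOW(B) ⊇ FOLLOW(A) ⊇ {$}; new: +{$}
  FOLLOW[S]={$}  FOLLOW[A]={$}  FOLLOW[B]={$,b}  FOLLOW[C]={a,b}
pass 3: (stable)
  FOLLOW[S]={$}  FOLLOW[A]={$}  FOLLOW[B]={$,b}  FOLLOW[C]={a,b}

FOLLOW(B) = ["$", "b"]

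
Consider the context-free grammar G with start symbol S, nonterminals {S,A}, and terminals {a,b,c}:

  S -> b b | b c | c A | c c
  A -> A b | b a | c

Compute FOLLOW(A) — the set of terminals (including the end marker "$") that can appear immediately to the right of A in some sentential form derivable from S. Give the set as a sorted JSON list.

FIRST sets, iterate to fixpoint:
round 1:
  A via A→b a: +{b}
  A via A→c: +{c}
  S via S→b b: +{b}
  S via S→c A: +{c}
  S: {b,c}  A: {b,c}
round 2: — fixpoint
  S: {b,c}  A: {b,c}

FOLLOW iteration:
initialize: $ ∈ FOLLOW(S)
round 1:
  A→A b: FOLLOW(A) ⊇ FIRST(b) = {b}; new: +{b}
  S→c A: FOLLOW(A) ⊇ FOLLOW(S) ⊇ {$}; new: +{$}
  S: {$}  A: {$,b}
round 2: (no change)
  S: {$}  A: {$,b}

FOLLOW(A) = ["$", "b"]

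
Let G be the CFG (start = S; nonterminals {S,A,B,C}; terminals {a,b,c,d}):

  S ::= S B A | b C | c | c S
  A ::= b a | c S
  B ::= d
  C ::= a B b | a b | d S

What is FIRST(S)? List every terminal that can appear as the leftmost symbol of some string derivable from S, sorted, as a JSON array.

Compute FIRST by fixpoint:
pass 1:
  A via A→b a: +{b}
  A via A→c S: +{c}
  B via B→d: +{d}
  C via C→a B b: +{a}
  C via C→d S: +{d}
  S via S→b C: +{b}
  S via S→c: +{c}
  S: {b,c}  A: {b,c}  B: {d}  C: {a,d}
pass 2: — fixpoint
  S: {b,c}  A: {b,c}  B: {d}  C: {a,d}

FIRST(S) = ["b", "c"]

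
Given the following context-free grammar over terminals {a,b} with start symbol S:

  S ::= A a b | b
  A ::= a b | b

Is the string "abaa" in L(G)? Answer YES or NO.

CNF form of G:
  S -> A X2 | b
  A -> T0 T1 | b
  T0 -> a
  T1 -> b
  X2 -> T0 T1

CYK table (by increasing span):
  cell(0,0) a: {T0}  orig:{}
  cell(1,1) b: {A,S,T1}  orig:{A,S}
  cell(2,2) a: {T0}  orig:{}
  cell(3,3) a: {T0}  orig:{}
  cell(0,1) ab: {A,X2}  orig:{A}
  cell(1,2) ba: ∅
  cell(2,3) aa: ∅
  cell(0,2) aba: ∅
  cell(1,3) baa: ∅
  cell(0,3) abaa: ∅

S ∉ T[0,3] ⇒ NO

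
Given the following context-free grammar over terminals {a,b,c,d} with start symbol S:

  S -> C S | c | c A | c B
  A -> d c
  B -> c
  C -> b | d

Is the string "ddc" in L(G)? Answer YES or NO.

CNF form of G:
  S -> C S | T1 A | T1 B | c
  A -> T0 T1
  B -> c
  C -> b | d
  T0 -> d
  T1 -> c

CYK fill:
  T[0,0] 'd' = {C,T0}  orig:{C}
  T[1,1] 'd' = {C,T0}  orig:{C}
  T[2,2] 'c' = {B,S,T1}  orig:{B,S}
  T[0,1] 'dd' = ∅
  T[1,2] 'dc' = {A,S}
  T[0,2] 'ddc' = {S}

S ∈ T[0,2] ⇒ YES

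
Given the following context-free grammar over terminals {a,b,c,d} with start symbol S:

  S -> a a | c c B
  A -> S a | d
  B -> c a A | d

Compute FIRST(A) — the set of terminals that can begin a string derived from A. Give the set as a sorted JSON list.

FIRST sets, iterate to fixpoint:
iter 1:
  A via A→d: +{d}
  B via B→c a A: +{c}
  B via B→d: +{d}
  S via S→a a: +{a}
  S via S→c c B: +{c}
  FIRST(S)={a,c}  FIRST(A)={d}  FIRST(B)={c,d}
iter 2:
  A via A→S a: +{a,c}
  FIRST(S)={a,c}  FIRST(A)={a,c,d}  FIRST(B)={c,d}
iter 3: done
  FIRST(S)={a,c}  FIRST(A)={a,c,d}  FIRST(B)={c,d}

FIRST(A) = ["a", "c", "d"]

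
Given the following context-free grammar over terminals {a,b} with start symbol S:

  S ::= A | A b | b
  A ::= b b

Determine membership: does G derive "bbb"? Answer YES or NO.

CNF form of G:
  S -> A T0 | T0 T0 | b
  A -> T0 T0
  T0 -> b

CYK fill:
  cell(0,0) b: {S,T0}  orig:{S}
  cell(1,1) b: {S,T0}  orig:{S}
  cell(2,2) b: {S,T0}  orig:{S}
  cell(0,1) bb: {A,S}
  cell(1,2) bb: {A,S}
  cell(0,2) bbb: {S}

S ∈ T[0,2] ⇒ YES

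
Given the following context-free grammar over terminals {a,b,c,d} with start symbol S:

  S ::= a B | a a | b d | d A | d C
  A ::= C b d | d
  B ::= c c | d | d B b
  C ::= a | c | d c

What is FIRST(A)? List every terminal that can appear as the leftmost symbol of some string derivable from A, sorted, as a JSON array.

FIRST sets, iterate to fixpoint:
iter 1:
  A via A→d: +{d}
  B via B→c c: +{c}
  B via B→d: +{d}
  C via C→a: +{a}
  C via C→c: +{c}
  C via C→d c: +{d}
  S via S→a B: +{a}
  S via S→b d: +{b}
  S via S→d A: +{d}
  FIRST(S)={a,b,d}  FIRST(A)={d}  FIRST(B)={c,d}  FIRST(C)={a,c,d}
iter 2:
  A via A→C b d: +{a,c}
  FIRST(S)={a,b,d}  FIRST(A)={a,c,d}  FIRST(B)={c,d}  FIRST(C)={a,c,d}
iter 3: (stable)
  FIRST(S)={a,b,d}  FIRST(A)={a,c,d}  FIRST(B)={c,d}  FIRST(C)={a,c,d}

FIRST(A) = ["a", "c", "d"]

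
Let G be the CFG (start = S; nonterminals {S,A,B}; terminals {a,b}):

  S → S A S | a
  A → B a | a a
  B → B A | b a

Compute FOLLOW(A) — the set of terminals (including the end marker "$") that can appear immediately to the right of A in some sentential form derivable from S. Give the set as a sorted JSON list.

FIRST sets, iterate to fixpoint:
pass 1:
  A via A→a a: +{a}
  B via B→b a: +{b}
  S via S→a: +{a}
  S: {a}  A: {a}  B: {b}
pass 2:
  A via A→B a: +{b}
  S: {a}  A: {a,b}  B: {b}
pass 3: (no change)
  S: {a}  A: {a,b}  B: {b}

FOLLOW iteration:
initialize: $ ∈ FOLLOW(S)
pass 1:
  A→B a: FOLLOW(B) ⊇ FIRST(a) = {a}; new: +{a}
  B→B A: FOLLOW(B) ⊇ FIRST(A) = {a,b}; new: +{b}
  B→B A: FOLLOW(A) ⊇ FOLLOW(B) ⊇ {a,b}; new: +{a,b}
  S→S A S: FOLLOW(S) ⊇ FIRST(A) = {a,b}; new: +{a,b}
  FOLLOW[S]={$,a,b}  FOLLOW[A]={a,b}  FOLLOW[B]={a,b}
pass 2: (no change)
  FOLLOW[S]={$,a,b}  FOLLOW[A]={a,b}  FOLLOW[B]={a,b}

FOLLOW(A) = ["a", "b"]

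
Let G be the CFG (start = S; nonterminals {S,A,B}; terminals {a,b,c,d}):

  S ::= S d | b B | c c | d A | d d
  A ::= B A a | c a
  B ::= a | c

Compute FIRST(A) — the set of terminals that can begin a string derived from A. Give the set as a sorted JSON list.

FIRST iteration:
[1]
  A via A→c a: +{c}
  B via B→a: +{a}
  B via B→c: +{c}
  S via S→b B: +{b}
  S via S→c c: +{c}
  S via S→d A: +{d}
  FIRST[S]={b,c,d}  FIRST[A]={c}  FIRST[B]={a,c}
[2]
  A via A→B A a: +{a}
  FIRST[S]={b,c,d}  FIRST[A]={a,c}  FIRST[B]={a,c}
[3] — fixpoint
  FIRST[S]={b,c,d}  FIRST[A]={a,c}  FIRST[B]={a,c}

FIRST(A) = ["a", "c"]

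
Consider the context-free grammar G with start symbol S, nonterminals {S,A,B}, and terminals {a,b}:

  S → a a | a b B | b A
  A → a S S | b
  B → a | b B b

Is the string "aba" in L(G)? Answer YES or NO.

CNF form of G:
  S -> T0 T0 | T0 X4 | T1 A
  A -> T0 X2 | b
  B -> T1 X3 | a
  T0 -> a
  T1 -> b
  X2 -> S S
  X3 -> B T1
  X4 -> T1 B

Fill CYK table bottom-up:
  T[0,0] 'a' = {B,T0}  orig:{B}
  T[1,1] 'b' = {A,T1}  orig:{A}
  T[2,2] 'a' = {B,T0}  orig:{B}
  T[0,1] 'ab' = {X3}  orig:{}
  T[1,2] 'ba' = {X4}  orig:{}
  T[0,2] 'aba' = {S}

S ∈ T[0,2] ⇒ YES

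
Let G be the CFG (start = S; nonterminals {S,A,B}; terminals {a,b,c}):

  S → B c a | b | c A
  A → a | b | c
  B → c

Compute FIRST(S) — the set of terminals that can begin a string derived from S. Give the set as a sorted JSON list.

FIRST sets, iterate to fixpoint:
[1]
  A via A→a: +{a}
  A via A→b: +{b}
  A via A→c: +{c}
  B via B→c: +{c}
  S via S→B c a: +{c}
  S via S→b: +{b}
  S: {b,c}  A: {a,b,c}  B: {c}
[2] — fixpoint
  S: {b,c}  A: {a,b,c}  B: {c}

FIRST(S) = ["b", "c"]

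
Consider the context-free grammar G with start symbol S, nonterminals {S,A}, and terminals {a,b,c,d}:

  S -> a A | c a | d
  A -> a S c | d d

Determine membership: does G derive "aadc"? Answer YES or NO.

CNF form of G:
  S -> T0 A | T1 T0 | d
  A -> T0 X3 | T2 T2
  T0 -> a
  T1 -> c
  T2 -> d
  X3 -> S T1

Fill CYK table bottom-up:
  cell(0,0) a: {T0}  orig:{}
  cell(1,1) a: {T0}  orig:{}
  cell(2,2) d: {S,T2}  orig:{S}
  cell(3,3) c: {T1}  orig:{}
  cell(0,1) aa: ∅
  cell(1,2) ad: ∅
  cell(2,3) dc: {X3}  orig:{}
  cell(0,2) aad: ∅
  cell(1,3) adc: {A}
  cell(0,3) aadc: {S}

S ∈ T[0,3] ⇒ YES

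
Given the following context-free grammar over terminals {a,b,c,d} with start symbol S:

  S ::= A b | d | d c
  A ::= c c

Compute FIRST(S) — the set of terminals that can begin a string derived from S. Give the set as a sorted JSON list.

FIRST iteration:
iter 1:
  A via A→c c: +{c}
  S via S→A b: +{c}
  S via S→d: +{d}
  S: {c,d}  A: {c}
iter 2: done
  S: {c,d}  A: {c}

FIRST(S) = ["c", "d"]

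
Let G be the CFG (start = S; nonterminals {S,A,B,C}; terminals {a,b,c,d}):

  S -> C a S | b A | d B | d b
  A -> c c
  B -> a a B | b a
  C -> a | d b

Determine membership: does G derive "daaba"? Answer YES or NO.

Convert to CNF:
  S -> C X5 | T2 A | T3 B | T3 T2
  A -> T0 T0
  B -> T1 X4 | T2 T1
  C -> T3 T2 | a
  T0 -> c
  T1 -> a
  T2 -> b
  T3 -> d
  X4 -> T1 B
  X5 -> T1 S

CYK fill:
  [0..0]={T3}  "d"  orig:{}
  [1..1]={C,T1}  "a"  orig:{C}
  [2..2]={C,T1}  "a"  orig:{C}
  [3..3]={T2}  "b"  orig:{}
  [4..4]={C,T1}  "a"  orig:{C}
  [0..1]=∅  "da"
  [1..2]=∅  "aa"
  [2..3]=∅  "ab"
  [3..4]={B}  "ba"
  [0..2]=∅  "daa"
  [1..3]=∅  "aab"
  [2..4]={X4}  "aba"  orig:{}
  [0..3]=∅  "daab"
  [1..4]={B}  "aaba"
  [0..4]={S}  "daaba"

S ∈ T[0,4] ⇒ YES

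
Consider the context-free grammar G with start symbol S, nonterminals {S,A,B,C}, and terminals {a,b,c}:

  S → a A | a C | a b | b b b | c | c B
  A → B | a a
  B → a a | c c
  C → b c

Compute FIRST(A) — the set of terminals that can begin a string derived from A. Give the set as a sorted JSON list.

FIRST sets, iterate to fixpoint:
pass 1:
  A via A→a a: +{a}
  B via B→a a: +{a}
  B via B→c c: +{c}
  C via C→b c: +{b}
  S via S→a A: +{a}
  S via S→b b b: +{b}
  S via S→c: +{c}
  FIRST(S)={a,b,c}  FIRST(A)={a}  FIRST(B)={a,c}  FIRST(C)={b}
pass 2:
  A via A→B: +{c}
  FIRST(S)={a,b,c}  FIRST(A)={a,c}  FIRST(B)={a,c}  FIRST(C)={b}
pass 3: — fixpoint
  FIRST(S)={a,b,c}  FIRST(A)={a,c}  FIRST(B)={a,c}  FIRST(C)={b}

FIRST(A) = ["a", "c"]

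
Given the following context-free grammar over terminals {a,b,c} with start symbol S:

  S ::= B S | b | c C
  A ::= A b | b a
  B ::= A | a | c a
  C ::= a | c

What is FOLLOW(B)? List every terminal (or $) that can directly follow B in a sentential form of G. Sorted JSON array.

Compute FIRST by fixpoint:
pass 1:
  A via A→b a: +{b}
  B via B→A: +{b}
  B via B→a: +{a}
  B via B→c a: +{c}
  C via C→a: +{a}
  C via C→c: +{c}
  S via S→B S: +{a,b,c}
  FIRST(S)={a,b,c}  FIRST(A)={b}  FIRST(B)={a,b,c}  FIRST(C)={a,c}
pass 2: (stable)
  FIRST(S)={a,b,c}  FIRST(A)={b}  FIRST(B)={a,b,c}  FIRST(C)={a,c}

Compute FOLLOW by fixpoint:
initialize: $ ∈ FOLLOW(S)
[1]
  A→A b: FOLLOW(A) ⊇ FIRST(b) = {b}; new: +{b}
  S→B S: FOLLOW(B) ⊇ FIRST(S) = {a,b,c}; new: +{a,b,c}
  S→c C: FOLLOW(C) ⊇ FOLLOW(S) ⊇ {$}; new: +{$}
  S: {$}  A: {b}  B: {a,b,c}  C: {$}
[2]
  B→A: FOLLOW(A) ⊇ FOLLOW(B) ⊇ {a,b,c}; new: +{a,c}
  S: {$}  A: {a,b,c}  B: {a,b,c}  C: {$}
[3] — fixpoint
  S: {$}  A: {a,b,c}  B: {a,b,c}  C: {$}

FOLLOW(B) = ["a", "b", "c"]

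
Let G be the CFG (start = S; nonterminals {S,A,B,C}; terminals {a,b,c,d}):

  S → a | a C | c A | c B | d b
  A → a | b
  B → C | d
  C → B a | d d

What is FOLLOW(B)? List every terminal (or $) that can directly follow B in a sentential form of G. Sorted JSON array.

Compute FIRST by fixpoint:
[1]
  A via A→a: +{a}
  A via A→b: +{b}
  B via B→d: +{d}
  C via C→B a: +{d}
  S via S→a: +{a}
  S via S→c A: +{c}
  S via S→d b: +{d}
  FIRST(S)={a,c,d}  FIRST(A)={a,b}  FIRST(B)={d}  FIRST(C)={d}
[2] done
  FIRST(S)={a,c,d}  FIRST(A)={a,b}  FIRST(B)={d}  FIRST(C)={d}

FOLLOW sets:
seed FOLLOW(S) with $
[1]
  C→B a: FOLLOW(B) ⊇ FIRST(a) = {a}; new: +{a}
  S→a C: FOLLOW(C) ⊇ FOLLOW(S) ⊇ {$}; new: +{$}
  S→c A: FOLLOW(A) ⊇ FOLLOW(S) ⊇ {$}; new: +{$}
  S→c B: FOLLOW(B) ⊇ FOLLOW(S) ⊇ {$}; new: +{$}
  S: {$}  A: {$}  B: {$,a}  C: {$}
[2]
  B→C: FOLLOW(C) ⊇ FOLLOW(B) ⊇ {$,a}; new: +{a}
  S: {$}  A: {$}  B: {$,a}  C: {$,a}
[3] done
  S: {$}  A: {$}  B: {$,a}  C: {$,a}

FOLLOW(B) = ["$", "a"]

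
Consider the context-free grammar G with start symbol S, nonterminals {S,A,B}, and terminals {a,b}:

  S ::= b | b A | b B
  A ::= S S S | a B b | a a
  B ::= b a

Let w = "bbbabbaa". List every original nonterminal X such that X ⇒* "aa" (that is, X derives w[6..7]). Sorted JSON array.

Convert to CNF:
  S -> T1 A | T1 B | b
  A -> S X2 | T0 T0 | T0 X3
  B -> T1 T0
  T0 -> a
  T1 -> b
  X2 -> S S
  X3 -> B T1

CYK table (by increasing span), restricted to cells inside w[6..7]:
  T[6,6] 'a' = {T0}  orig:{}
  T[7,7] 'a' = {T0}  orig:{}
  T[6,7] 'aa' = {A}

Original NTs in T[6,7] deriving "aa": ["A"]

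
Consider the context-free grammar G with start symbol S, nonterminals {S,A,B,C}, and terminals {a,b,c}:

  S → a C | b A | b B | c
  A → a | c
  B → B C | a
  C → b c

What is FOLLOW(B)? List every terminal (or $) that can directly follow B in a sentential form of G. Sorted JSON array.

FIRST sets, iterate to fixpoint:
iter 1:
  A via A→a: +{a}
  A via A→c: +{c}
  B via B→a: +{a}
  C via C→b c: +{b}
  S via S→a C: +{a}
  S via S→b A: +{b}
  S via S→c: +{c}
  FIRST(S)={a,b,c}  FIRST(A)={a,c}  FIRST(B)={a}  FIRST(C)={b}
iter 2: (stable)
  FIRST(S)={a,b,c}  FIRST(A)={a,c}  FIRST(B)={a}  FIRST(C)={b}

FOLLOW iteration:
initialize: $ ∈ FOLLOW(S)
pass 1:
  B→B C: FOLLOW(B) ⊇ FIRST(C) = {b}; new: +{b}
  B→B C: FOLLOW(C) ⊇ FOLLOW(B) ⊇ {b}; new: +{b}
  S→a C: FOLLOW(C) ⊇ FOLLOW(S) ⊇ {$}; new: +{$}
  S→b A: FOLLOW(A) ⊇ FOLLOW(S) ⊇ {$}; new: +{$}
  S→b B: FOLLOW(B) ⊇ FOLLOW(S) ⊇ {$}; new: +{$}
  S: {$}  A: {$}  B: {$,b}  C: {$,b}
pass 2: (stable)
  S: {$}  A: {$}  B: {$,b}  C: {$,b}

FOLLOW(B) = ["$", "b"]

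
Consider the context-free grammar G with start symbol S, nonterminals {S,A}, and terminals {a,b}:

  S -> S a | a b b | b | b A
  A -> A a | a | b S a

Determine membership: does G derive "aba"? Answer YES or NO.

Convert to CNF:
  S -> S T0 | T0 X3 | T1 A | b
  A -> A T0 | T1 X2 | a
  T0 -> a
  T1 -> b
  X2 -> S T0
  X3 -> T1 T1

Fill CYK table bottom-up:
  [0..0]={A,T0}  "a"  orig:{A}
  [1..1]={S,T1}  "b"  orig:{S}
  [2..2]={A,T0}  "a"  orig:{A}
  [0..1]=∅  "ab"
  [1..2]={S,X2}  "ba"  orig:{S}
  [0..2]=∅  "aba"

S ∉ T[0,2] ⇒ NO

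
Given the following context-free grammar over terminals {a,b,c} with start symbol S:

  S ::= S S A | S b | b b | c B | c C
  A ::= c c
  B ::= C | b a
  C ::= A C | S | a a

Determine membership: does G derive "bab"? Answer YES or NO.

Convert to CNF:
  S -> S T1 | S X5 | T0 B | T0 C | T1 T1
  A -> T0 T0
  B -> A C | S T1 | S X3 | T0 B | T0 C | T1 T1 | T1 T2 | T2 T2
  C -> A C | S T1 | S X4 | T0 B | T0 C | T1 T1 | T2 T2
  T0 -> c
  T1 -> b
  T2 -> a
  X3 -> S A
  X4 -> S A
  X5 -> S A

CYK fill:
  T[0,0] 'b' = {T1}  orig:{}
  T[1,1] 'a' = {T2}  orig:{}
  T[2,2] 'b' = {T1}  orig:{}
  T[0,1] 'ba' = {B}
  T[1,2] 'ab' = ∅
  T[0,2] 'bab' = ∅

S ∉ T[0,2] ⇒ NO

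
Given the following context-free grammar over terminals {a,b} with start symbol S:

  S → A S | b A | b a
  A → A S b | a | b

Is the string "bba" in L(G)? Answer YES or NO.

CNF form of G:
  S -> A S | T0 A | T0 T1
  A -> A X2 | a | b
  T0 -> b
  T1 -> a
  X2 -> S T0

CYK table (by increasing span):
  T[0,0] 'b' = {A,T0}  orig:{A}
  T[1,1] 'b' = {A,T0}  orig:{A}
  T[2,2] 'a' = {A,T1}  orig:{A}
  T[0,1] 'bb' = {S}
  T[1,2] 'ba' = {S}
  T[0,2] 'bba' = {S}

S ∈ T[0,2] ⇒ YES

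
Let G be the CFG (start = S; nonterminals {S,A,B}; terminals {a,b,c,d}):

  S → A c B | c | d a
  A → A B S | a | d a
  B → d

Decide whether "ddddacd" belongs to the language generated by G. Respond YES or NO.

Convert to CNF:
  S -> A X4 | T0 T1 | c
  A -> A X3 | T0 T1 | a
  B -> d
  T0 -> d
  T1 -> a
  T2 -> c
  X3 -> B S
  X4 -> T2 B

CYK table (by increasing span):
  [0..0]={B,T0}  "d"  orig:{B}
  [1..1]={B,T0}  "d"  orig:{B}
  [2..2]={B,T0}  "d"  orig:{B}
  [3..3]={B,T0}  "d"  orig:{B}
  [4..4]={A,T1}  "a"  orig:{A}
  [5..5]={S,T2}  "c"  orig:{S}
  [6..6]={B,T0}  "d"  orig:{B}
  [0..1]=∅  "dd"
  [1..2]=∅  "dd"
  [2..3]=∅  "dd"
  [3..4]={A,S}  "da"
  [4..5]=∅  "ac"
  [5..6]={X4}  "cd"  orig:{}
  [0..2]=∅  "ddd"
  [1..3]=∅  "ddd"
  [2..4]={X3}  "dda"  orig:{}
  [3..5]=∅  "dac"
  [4..6]={S}  "acd"
  [0..3]=∅  "dddd"
  [1..4]=∅  "ddda"
  [2..5]=∅  "ddac"
  [3..6]={S,X3}  "dacd"  orig:{S}
  [0..4]=∅  "dddda"
  [1..5]=∅  "dddac"
  [2..6]={X3}  "ddacd"  orig:{}
  [0..5]=∅  "ddddac"
  [1..6]=∅  "dddacd"
  [0..6]=∅  "ddddacd"

S ∉ T[0,6] ⇒ NO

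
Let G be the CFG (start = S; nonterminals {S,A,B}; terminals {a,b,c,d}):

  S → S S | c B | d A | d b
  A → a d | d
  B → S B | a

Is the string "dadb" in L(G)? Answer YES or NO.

CNF form of G:
  S -> S S | T1 A | T1 T3 | T2 B
  A -> T0 T1 | d
  B -> S B | a
  T0 -> a
  T1 -> d
  T2 -> c
  T3 -> b

CYK table (by increasing span):
  T[0,0] 'd' = {A,T1}  orig:{A}
  T[1,1] 'a' = {B,T0}  orig:{B}
  T[2,2] 'd' = {A,T1}  orig:{A}
  T[3,3] 'b' = {T3}  orig:{}
  T[0,1] 'da' = ∅
  T[1,2] 'ad' = {A}
  T[2,3] 'db' = {S}
  T[0,2] 'dad' = {S}
  T[1,3] 'adb' = ∅
  T[0,3] 'dadb' = ∅

S ∉ T[0,3] ⇒ NO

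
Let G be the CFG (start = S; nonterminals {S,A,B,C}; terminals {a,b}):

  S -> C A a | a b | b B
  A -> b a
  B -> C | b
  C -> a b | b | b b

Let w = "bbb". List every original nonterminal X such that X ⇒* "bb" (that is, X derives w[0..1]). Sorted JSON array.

CNF form of G:
  S -> C X2 | T0 B | T1 T0
  A -> T0 T1
  B -> T0 T0 | T1 T0 | b
  C -> T0 T0 | T1 T0 | b
  T0 -> b
  T1 -> a
  X2 -> A T1

CYK fill — only the sub-triangle for w[0..1]:
  T[0,0] 'b' = {B,C,T0}  orig:{B,C}
  T[1,1] 'b' = {B,C,T0}  orig:{B,C}
  T[0,1] 'bb' = {B,C,S}

Original NTs in T[0,1] deriving "bb": ["B", "C", "S"]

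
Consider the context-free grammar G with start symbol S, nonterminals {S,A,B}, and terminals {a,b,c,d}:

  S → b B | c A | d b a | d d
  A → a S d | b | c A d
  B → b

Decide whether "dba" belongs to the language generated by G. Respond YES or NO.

CNF form of G:
  S -> T1 T1 | T1 X6 | T2 A | T3 B
  A -> T0 X4 | T2 X5 | b
  B -> b
  T0 -> a
  T1 -> d
  T2 -> c
  T3 -> b
  X4 -> S T1
  X5 -> A T1
  X6 -> T3 T0

CYK table (by increasing span):
  cell(0,0) d: {T1}  orig:{}
  cell(1,1) b: {A,B,T3}  orig:{A,B}
  cell(2,2) a: {T0}  orig:{}
  cell(0,1) db: ∅
  cell(1,2) ba: {X6}  orig:{}
  cell(0,2) dba: {S}

S ∈ T[0,2] ⇒ YES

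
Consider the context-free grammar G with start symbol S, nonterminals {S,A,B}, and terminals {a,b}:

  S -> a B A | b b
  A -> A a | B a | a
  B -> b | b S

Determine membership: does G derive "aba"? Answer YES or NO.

Convert to CNF:
  S -> T0 X2 | T1 T1
  A -> A T0 | B T0 | a
  B -> T1 S | b
  T0 -> a
  T1 -> b
  X2 -> B A

CYK fill:
  cell(0,0) a: {A,T0}  orig:{A}
  cell(1,1) b: {B,T1}  orig:{B}
  cell(2,2) a: {A,T0}  orig:{A}
  cell(0,1) ab: ∅
  cell(1,2) ba: {A,X2}  orig:{A}
  cell(0,2) aba: {S}

S ∈ T[0,2] ⇒ YES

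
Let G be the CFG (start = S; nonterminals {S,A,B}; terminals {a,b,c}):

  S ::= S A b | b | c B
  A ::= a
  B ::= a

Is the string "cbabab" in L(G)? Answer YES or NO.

Convert to CNF:
  S -> S X2 | T1 B | b
  A -> a
  B -> a
  T0 -> b
  T1 -> c
  X2 -> A T0

Fill CYK table bottom-up:
  T[0,0] 'c' = {T1}  orig:{}
  T[1,1] 'b' = {S,T0}  orig:{S}
  T[2,2] 'a' = {A,B}
  T[3,3] 'b' = {S,T0}  orig:{S}
  T[4,4] 'a' = {A,B}
  T[5,5] 'b' = {S,T0}  orig:{S}
  T[0,1] 'cb' = ∅
  T[1,2] 'ba' = ∅
  T[2,3] 'ab' = {X2}  orig:{}
  T[3,4] 'ba' = ∅
  T[4,5] 'ab' = {X2}  orig:{}
  T[0,2] 'cba' = ∅
  T[1,3] 'bab' = {S}
  T[2,4] 'aba' = ∅
  T[3,5] 'bab' = {S}
  T[0,3] 'cbab' = ∅
  T[1,4] 'baba' = ∅
  T[2,5] 'abab' = ∅
  T[0,4] 'cbaba' = ∅
  T[1,5] 'babab' = {S}
  T[0,5] 'cbabab' = ∅

S ∉ T[0,5] ⇒ NO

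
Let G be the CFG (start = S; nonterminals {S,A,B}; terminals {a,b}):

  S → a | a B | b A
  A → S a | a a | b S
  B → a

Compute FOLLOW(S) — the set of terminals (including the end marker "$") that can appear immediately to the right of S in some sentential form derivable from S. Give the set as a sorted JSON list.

FIRST iteration:
[1]
  A via A→a a: +{a}
  A via A→b S: +{b}
  B via B→a: +{a}
  S via S→a: +{a}
  S via S→b A: +{b}
  FIRST[S]={a,b}  FIRST[A]={a,b}  FIRST[B]={a}
[2] done
  FIRST[S]={a,b}  FIRST[A]={a,b}  FIRST[B]={a}

FOLLOW iteration:
initialize: $ ∈ FOLLOW(S)
iter 1:
  A→S a: FOLLOW(S) ⊇ FIRST(a) = {a}; new: +{a}
  S→a B: FOLLOW(B) ⊇ FOLLOW(S) ⊇ {$,a}; new: +{$,a}
  S→b A: FOLLOW(A) ⊇ FOLLOW(S) ⊇ {$,a}; new: +{$,a}
  S: {$,a}  A: {$,a}  B: {$,a}
iter 2: (no change)
  S: {$,a}  A: {$,a}  B: {$,a}

FOLLOW(S) = ["$", "a"]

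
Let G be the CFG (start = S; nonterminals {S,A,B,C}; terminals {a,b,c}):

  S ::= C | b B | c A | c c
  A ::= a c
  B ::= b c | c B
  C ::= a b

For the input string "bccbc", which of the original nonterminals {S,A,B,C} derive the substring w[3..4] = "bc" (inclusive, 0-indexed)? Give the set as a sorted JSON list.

CNF form of G:
  S -> T0 T2 | T1 A | T1 T1 | T2 B
  A -> T0 T1
  B -> T1 B | T2 T1
  C -> T0 T2
  T0 -> a
  T1 -> c
  T2 -> b

Fill CYK table bottom-up — only the sub-triangle for w[3..4]:
  cell(3,3) b: {T2}  orig:{}
  cell(4,4) c: {T1}  orig:{}
  cell(3,4) bc: {B}

Original NTs in T[3,4] deriving "bc": ["B"]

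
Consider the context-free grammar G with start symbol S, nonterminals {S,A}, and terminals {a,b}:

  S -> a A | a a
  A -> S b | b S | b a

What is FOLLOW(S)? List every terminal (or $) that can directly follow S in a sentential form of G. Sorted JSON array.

FIRST iteration:
pass 1:
  A via A→b S: +{b}
  S via S→a A: +{a}
  FIRST(S)={a}  FIRST(A)={b}
pass 2:
  A via A→S b: +{a}
  FIRST(S)={a}  FIRST(A)={a,b}
pass 3: done
  FIRST(S)={a}  FIRST(A)={a,b}

FOLLOW iteration:
FOLLOW(S) := {$}
iter 1:
  A→S b: FOLLOW(S) ⊇ FIRST(b) = {b}; new: +{b}
  S→a A: FOLLOW(A) ⊇ FOLLOW(S) ⊇ {$,b}; new: +{$,b}
  S: {$,b}  A: {$,b}
iter 2: (no change)
  S: {$,b}  A: {$,b}

FOLLOW(S) = ["$", "b"]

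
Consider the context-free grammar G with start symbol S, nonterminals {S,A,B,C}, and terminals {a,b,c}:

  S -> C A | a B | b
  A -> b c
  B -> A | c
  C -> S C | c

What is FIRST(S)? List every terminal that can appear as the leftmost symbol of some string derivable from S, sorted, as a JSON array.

FIRST sets, iterate to fixpoint:
pass 1:
  A via A→b c: +{b}
  B via B→A: +{b}
  B via B→c: +{c}
  C via C→c: +{c}
  S via S→C A: +{c}
  S via S→a B: +{a}
  S via S→b: +{b}
  FIRST[S]={a,b,c}  FIRST[A]={b}  FIRST[B]={b,c}  FIRST[C]={c}
pass 2:
  C via C→S C: +{a,b}
  FIRST[S]={a,b,c}  FIRST[A]={b}  FIRST[B]={b,c}  FIRST[C]={a,b,c}
pass 3: — fixpoint
  FIRST[S]={a,b,c}  FIRST[A]={b}  FIRST[B]={b,c}  FIRST[C]={a,b,c}

FIRST(S) = ["a", "b", "c"]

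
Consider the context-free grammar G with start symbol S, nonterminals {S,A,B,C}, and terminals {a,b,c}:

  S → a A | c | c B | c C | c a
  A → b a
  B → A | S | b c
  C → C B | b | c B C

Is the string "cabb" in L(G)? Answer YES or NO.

CNF form of G:
  S -> T1 A | T2 B | T2 C | T2 T1 | c
  A -> T0 T1
  B -> T0 T1 | T0 T2 | T1 A | T2 B | T2 C | T2 T1 | c
  C -> C B | T2 X3 | b
  T0 -> b
  T1 -> a
  T2 -> c
  X3 -> B C

CYK fill:
  T[0,0] 'c' = {B,S,T2}  orig:{B,S}
  T[1,1] 'a' = {T1}  orig:{}
  T[2,2] 'b' = {C,T0}  orig:{C}
  T[3,3] 'b' = {C,T0}  orig:{C}
  T[0,1] 'ca' = {B,S}
  T[1,2] 'ab' = ∅
  T[2,3] 'bb' = ∅
  T[0,2] 'cab' = {X3}  orig:{}
  T[1,3] 'abb' = ∅
  T[0,3] 'cabb' = ∅

S ∉ T[0,3] ⇒ NO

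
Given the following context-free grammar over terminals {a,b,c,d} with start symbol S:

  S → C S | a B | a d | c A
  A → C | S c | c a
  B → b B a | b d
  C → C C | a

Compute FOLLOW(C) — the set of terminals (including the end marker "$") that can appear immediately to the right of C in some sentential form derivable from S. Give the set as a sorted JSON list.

FIRST sets, iterate to fixpoint:
pass 1:
  A via A→c a: +{c}
  B via B→b B a: +{b}
  C via C→a: +{a}
  S via S→C S: +{a}
  S via S→c A: +{c}
  FIRST(S)={a,c}  FIRST(A)={c}  FIRST(B)={b}  FIRST(C)={a}
pass 2:
  A via A→C: +{a}
  FIRST(S)={a,c}  FIRST(A)={a,c}  FIRST(B)={b}  FIRST(C)={a}
pass 3: done
  FIRST(S)={a,c}  FIRST(A)={a,c}  FIRST(B)={b}  FIRST(C)={a}

FOLLOW sets:
initialize: $ ∈ FOLLOW(S)
[1]
  A→S c: FOLLOW(S) ⊇ FIRST(c) = {c}; new: +{c}
  B→b B a: FOLLOW(B) ⊇ FIRST(a) = {a}; new: +{a}
  C→C C: FOLLOW(C) ⊇ FIRST(C) = {a}; new: +{a}
  S→C S: FOLLOW(C) ⊇ FIRST(S) = {a,c}; new: +{c}
  S→a B: FOLLOW(B) ⊇ FOLLOW(S) ⊇ {$,c}; new: +{$,c}
  S→c A: FOLLOW(A) ⊇ FOLLOW(S) ⊇ {$,c}; new: +{$,c}
  FOLLOW[S]={$,c}  FOLLOW[A]={$,c}  FOLLOW[B]={$,a,c}  FOLLOW[C]={a,c}
[2]
  A→C: FOLLOW(C) ⊇ FOLLOW(A) ⊇ {$,c}; new: +{$}
  FOLLOW[S]={$,c}  FOLLOW[A]={$,c}  FOLLOW[B]={$,a,c}  FOLLOW[C]={$,a,c}
[3] (stable)
  FOLLOW[S]={$,c}  FOLLOW[A]={$,c}  FOLLOW[B]={$,a,c}  FOLLOW[C]={$,a,c}

FOLLOW(C) = ["$", "a", "c"]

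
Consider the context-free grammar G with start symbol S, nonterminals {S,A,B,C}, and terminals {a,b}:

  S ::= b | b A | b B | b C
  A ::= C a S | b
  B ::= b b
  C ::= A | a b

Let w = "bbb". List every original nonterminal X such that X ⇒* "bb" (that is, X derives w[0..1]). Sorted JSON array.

Convert to CNF:
  S -> T1 A | T1 B | T1 C | b
  A -> C X2 | b
  B -> T1 T1
  C -> C X3 | T0 T1 | b
  T0 -> a
  T1 -> b
  X2 -> T0 S
  X3 -> T0 S

Fill CYK table bottom-up, restricted to cells inside w[0..1]:
  [0..0]={A,C,S,T1}  "b"  orig:{A,C,S}
  [1..1]={A,C,S,T1}  "b"  orig:{A,C,S}
  [0..1]={B,S}  "bb"

Original NTs in T[0,1] deriving "bb": ["B", "S"]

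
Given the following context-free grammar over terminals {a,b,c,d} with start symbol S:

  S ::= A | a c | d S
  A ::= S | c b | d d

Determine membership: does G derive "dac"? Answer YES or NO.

Convert to CNF:
  S -> T0 T1 | T1 T2 | T3 S | T3 T3
  A -> T0 T1 | T1 T2 | T3 S | T3 T3
  T0 -> a
  T1 -> c
  T2 -> b
  T3 -> d

CYK fill:
  cell(0,0) d: {T3}  orig:{}
  cell(1,1) a: {T0}  orig:{}
  cell(2,2) c: {T1}  orig:{}
  cell(0,1) da: ∅
  cell(1,2) ac: {A,S}
  cell(0,2) dac: {A,S}

S ∈ T[0,2] ⇒ YES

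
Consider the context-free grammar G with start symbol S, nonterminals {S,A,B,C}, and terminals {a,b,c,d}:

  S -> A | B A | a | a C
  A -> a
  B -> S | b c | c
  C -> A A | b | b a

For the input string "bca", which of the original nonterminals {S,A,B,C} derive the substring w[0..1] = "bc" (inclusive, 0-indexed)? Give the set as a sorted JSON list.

CNF form of G:
  S -> B A | T0 C | a
  A -> a
  B -> B A | T0 C | T1 T2 | a | c
  C -> A A | T1 T0 | b
  T0 -> a
  T1 -> b
  T2 -> c

CYK table (by increasing span) (cells [i..j] with 0 ≤ i ≤ j ≤ 1 only):
  cell(0,0) b: {C,T1}  orig:{C}
  cell(1,1) c: {B,T2}  orig:{B}
  cell(0,1) bc: {B}

Original NTs in T[0,1] deriving "bc": ["B"]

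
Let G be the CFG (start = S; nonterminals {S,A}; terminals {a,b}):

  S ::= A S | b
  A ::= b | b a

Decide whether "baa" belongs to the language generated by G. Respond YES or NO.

CNF form of G:
  S -> A S | b
  A -> T0 T1 | b
  T0 -> b
  T1 -> a

CYK fill:
  cell(0,0) b: {A,S,T0}  orig:{A,S}
  cell(1,1) a: {T1}  orig:{}
  cell(2,2) a: {T1}  orig:{}
  cell(0,1) ba: {A}
  cell(1,2) aa: ∅
  cell(0,2) baa: ∅

S ∉ T[0,2] ⇒ NO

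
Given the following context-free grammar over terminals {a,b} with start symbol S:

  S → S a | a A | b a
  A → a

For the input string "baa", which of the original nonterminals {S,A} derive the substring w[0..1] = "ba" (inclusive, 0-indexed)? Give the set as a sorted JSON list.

Convert to CNF:
  S -> S T0 | T0 A | T1 T0
  A -> a
  T0 -> a
  T1 -> b

Fill CYK table bottom-up, restricted to cells inside w[0..1]:
  cell(0,0) b: {T1}  orig:{}
  cell(1,1) a: {A,T0}  orig:{A}
  cell(0,1) ba: {S}

Original NTs in T[0,1] deriving "ba": ["S"]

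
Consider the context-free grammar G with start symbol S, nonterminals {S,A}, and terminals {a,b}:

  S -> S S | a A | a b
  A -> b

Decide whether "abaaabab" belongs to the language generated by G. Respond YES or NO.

Convert to CNF:
  S -> S S | T0 A | T0 T1
  A -> b
  T0 -> a
  T1 -> b

CYK table (by increasing span):
  [0..0]={T0}  "a"  orig:{}
  [1..1]={A,T1}  "b"  orig:{A}
  [2..2]={T0}  "a"  orig:{}
  [3..3]={T0}  "a"  orig:{}
  [4..4]={T0}  "a"  orig:{}
  [5..5]={A,T1}  "b"  orig:{A}
  [6..6]={T0}  "a"  orig:{}
  [7..7]={A,T1}  "b"  orig:{A}
  [0..1]={S}  "ab"
  [1..2]=∅  "ba"
  [2..3]=∅  "aa"
  [3..4]=∅  "aa"
  [4..5]={S}  "ab"
  [5..6]=∅  "ba"
  [6..7]={S}  "ab"
  [0..2]=∅  "aba"
  [1..3]=∅  "baa"
  [2..4]=∅  "aaa"
  [3..5]=∅  "aab"
  [4..6]=∅  "aba"
  [5..7]=∅  "bab"
  [0..3]=∅  "abaa"
  [1..4]=∅  "baaa"
  [2..5]=∅  "aaab"
  [3..6]=∅  "aaba"
  [4..7]={S}  "abab"
  [0..4]=∅  "abaaa"
  [1..5]=∅  "baaab"
  [2..6]=∅  "aaaba"
  [3..7]=∅  "aabab"
  [0..5]=∅  "abaaab"
  [1..6]=∅  "baaaba"
  [2..7]=∅  "aaabab"
  [0..6]=∅  "abaaaba"
  [1..7]=∅  "baaabab"
  [0..7]=∅  "abaaabab"

S ∉ T[0,7] ⇒ NO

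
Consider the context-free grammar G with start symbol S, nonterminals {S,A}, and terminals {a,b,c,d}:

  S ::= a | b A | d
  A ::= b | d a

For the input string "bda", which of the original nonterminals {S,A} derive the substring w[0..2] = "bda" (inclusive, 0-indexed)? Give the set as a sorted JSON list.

Convert to CNF:
  S -> T2 A | a | d
  A -> T0 T1 | b
  T0 -> d
  T1 -> a
  T2 -> b

CYK table (by increasing span) — only the sub-triangle for w[0..2]:
  T[0,0] 'b' = {A,T2}  orig:{A}
  T[1,1] 'd' = {S,T0}  orig:{S}
  T[2,2] 'a' = {S,T1}  orig:{S}
  T[0,1] 'bd' = ∅
  T[1,2] 'da' = {A}
  T[0,2] 'bda' = {S}

Original NTs in T[0,2] deriving "bda": ["S"]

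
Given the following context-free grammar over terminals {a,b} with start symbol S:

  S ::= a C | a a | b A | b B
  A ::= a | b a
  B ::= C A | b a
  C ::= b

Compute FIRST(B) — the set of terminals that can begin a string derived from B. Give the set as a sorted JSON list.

FIRST sets, iterate to fixpoint:
round 1:
  A via A→a: +{a}
  A via A→b a: +{b}
  B via B→b a: +{b}
  C via C→b: +{b}
  S via S→a C: +{a}
  S via S→b A: +{b}
  S: {a,b}  A: {a,b}  B: {b}  C: {b}
round 2: (stable)
  S: {a,b}  A: {a,b}  B: {b}  C: {b}

FIRST(B) = ["b"]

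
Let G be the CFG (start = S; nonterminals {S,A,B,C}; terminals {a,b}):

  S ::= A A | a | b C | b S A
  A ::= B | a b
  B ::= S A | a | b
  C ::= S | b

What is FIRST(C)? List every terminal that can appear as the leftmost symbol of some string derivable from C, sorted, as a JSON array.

FIRST iteration:
round 1:
  A via A→a b: +{a}
  B via B→a: +{a}
  B via B→b: +{b}
  C via C→b: +{b}
  S via S→A A: +{a}
  S via S→b C: +{b}
  S: {a,b}  A: {a}  B: {a,b}  C: {b}
round 2:
  A via A→B: +{b}
  C via C→S: +{a}
  S: {a,b}  A: {a,b}  B: {a,b}  C: {a,b}
round 3: — fixpoint
  S: {a,b}  A: {a,b}  B: {a,b}  C: {a,b}

FIRST(C) = ["a", "b"]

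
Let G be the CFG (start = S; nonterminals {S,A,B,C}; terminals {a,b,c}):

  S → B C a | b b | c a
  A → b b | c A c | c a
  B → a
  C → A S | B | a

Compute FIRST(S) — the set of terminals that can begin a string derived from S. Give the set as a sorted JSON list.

FIRST sets, iterate to fixpoint:
pass 1:
  A via A→b b: +{b}
  A via A→c A c: +{c}
  B via B→a: +{a}
  C via C→A S: +{b,c}
  C via C→B: +{a}
  S via S→B C a: +{a}
  S via S→b b: +{b}
  S via S→c a: +{c}
  S: {a,b,c}  A: {b,c}  B: {a}  C: {a,b,c}
pass 2: done
  S: {a,b,c}  A: {b,c}  B: {a}  C: {a,b,c}

FIRST(S) = ["a", "b", "c"]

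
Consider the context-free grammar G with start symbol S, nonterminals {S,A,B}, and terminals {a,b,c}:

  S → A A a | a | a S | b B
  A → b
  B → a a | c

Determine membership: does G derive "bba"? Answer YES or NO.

CNF form of G:
  S -> A X2 | T0 S | T1 B | a
  A -> b
  B -> T0 T0 | c
  T0 -> a
  T1 -> b
  X2 -> A T0

CYK fill:
  [0..0]={A,T1}  "b"  orig:{A}
  [1..1]={A,T1}  "b"  orig:{A}
  [2..2]={S,T0}  "a"  orig:{S}
  [0..1]=∅  "bb"
  [1..2]={X2}  "ba"  orig:{}
  [0..2]={S}  "bba"

S ∈ T[0,2] ⇒ YES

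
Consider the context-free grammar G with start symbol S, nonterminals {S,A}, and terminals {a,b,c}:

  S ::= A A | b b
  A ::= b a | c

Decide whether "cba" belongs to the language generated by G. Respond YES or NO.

Convert to CNF:
  S -> A A | T0 T0
  A -> T0 T1 | c
  T0 -> b
  T1 -> a

CYK fill:
  T[0,0] 'c' = {A}
  T[1,1] 'b' = {T0}  orig:{}
  T[2,2] 'a' = {T1}  orig:{}
  T[0,1] 'cb' = ∅
  T[1,2] 'ba' = {A}
  T[0,2] 'cba' = {S}

S ∈ T[0,2] ⇒ YES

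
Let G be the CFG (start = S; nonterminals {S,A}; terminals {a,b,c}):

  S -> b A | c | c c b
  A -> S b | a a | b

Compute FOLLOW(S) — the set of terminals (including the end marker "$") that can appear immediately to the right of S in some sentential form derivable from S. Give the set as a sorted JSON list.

FIRST iteration:
iter 1:
  A via A→a a: +{a}
  A via A→b: +{b}
  S via S→b A: +{b}
  S via S→c: +{c}
  FIRST[S]={b,c}  FIRST[A]={a,b}
iter 2:
  A via A→S b: +{c}
  FIRST[S]={b,c}  FIRST[A]={a,b,c}
iter 3: (no change)
  FIRST[S]={b,c}  FIRST[A]={a,b,c}

FOLLOW iteration:
seed FOLLOW(S) with $
pass 1:
  A→S b: FOLLOW(S) ⊇ FIRST(b) = {b}; new: +{b}
  S→b A: FOLLOW(A) ⊇ FOLLOW(S) ⊇ {$,b}; new: +{$,b}
  FOLLOW(S)={$,b}  FOLLOW(A)={$,b}
pass 2: (stable)
  FOLLOW(S)={$,b}  FOLLOW(A)={$,b}

FOLLOW(S) = ["$", "b"]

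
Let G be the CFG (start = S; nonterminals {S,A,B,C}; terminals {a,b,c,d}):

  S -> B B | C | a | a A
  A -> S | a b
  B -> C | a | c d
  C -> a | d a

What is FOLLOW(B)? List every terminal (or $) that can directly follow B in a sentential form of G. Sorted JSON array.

FIRST sets, iterate to fixpoint:
pass 1:
  A via A→a b: +{a}
  B via B→a: +{a}
  B via B→c d: +{c}
  C via C→a: +{a}
  C via C→d a: +{d}
  S via S→B B: +{a,c}
  S via S→C: +{d}
  FIRST[S]={a,c,d}  FIRST[A]={a}  FIRST[B]={a,c}  FIRST[C]={a,d}
pass 2:
  A via A→S: +{c,d}
  B via B→C: +{d}
  FIRST[S]={a,c,d}  FIRST[A]={a,c,d}  FIRST[B]={a,c,d}  FIRST[C]={a,d}
pass 3: (stable)
  FIRST[S]={a,c,d}  FIRST[A]={a,c,d}  FIRST[B]={a,c,d}  FIRST[C]={a,d}

Compute FOLLOW by fixpoint:
initialize: $ ∈ FOLLOW(S)
[1]
  S→B B: FOLLOW(B) ⊇ FIRST(B) = {a,c,d}; new: +{a,c,d}
  S→B B: FOLLOW(B) ⊇ FOLLOW(S) ⊇ {$}; new: +{$}
  S→C: FOLLOW(C) ⊇ FOLLOW(S) ⊇ {$}; new: +{$}
  S→a A: FOLLOW(A) ⊇ FOLLOW(S) ⊇ {$}; new: +{$}
  S: {$}  A: {$}  B: {$,a,c,d}  C: {$}
[2]
  B→C: FOLLOW(C) ⊇ FOLLOW(B) ⊇ {$,a,c,d}; new: +{a,c,d}
  S: {$}  A: {$}  B: {$,a,c,d}  C: {$,a,c,d}
[3] (no change)
  S: {$}  A: {$}  B: {$,a,c,d}  C: {$,a,c,d}

FOLLOW(B) = ["$", "a", "c", "d"]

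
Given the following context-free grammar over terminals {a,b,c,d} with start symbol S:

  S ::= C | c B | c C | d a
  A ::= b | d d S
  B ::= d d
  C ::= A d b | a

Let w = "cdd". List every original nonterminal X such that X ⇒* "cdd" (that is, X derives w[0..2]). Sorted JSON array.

Convert to CNF:
  S -> A X6 | T0 T3 | T2 B | T2 C | a
  A -> T0 X4 | b
  B -> T0 T0
  C -> A X5 | a
  T0 -> d
  T1 -> b
  T2 -> c
  T3 -> a
  X4 -> T0 S
  X5 -> T0 T1
  X6 -> T0 T1

Fill CYK table bottom-up — only the sub-triangle for w[0..2]:
  cell(0,0) c: {T2}  orig:{}
  cell(1,1) d: {T0}  orig:{}
  cell(2,2) d: {T0}  orig:{}
  cell(0,1) cd: ∅
  cell(1,2) dd: {B}
  cell(0,2) cdd: {S}

Original NTs in T[0,2] deriving "cdd": ["S"]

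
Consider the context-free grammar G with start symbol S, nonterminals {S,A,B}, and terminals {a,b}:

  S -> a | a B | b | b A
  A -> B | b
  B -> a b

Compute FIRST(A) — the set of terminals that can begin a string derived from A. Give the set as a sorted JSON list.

FIRST sets, iterate to fixpoint:
round 1:
  A via A→b: +{b}
  B via B→a b: +{a}
  S via S→a: +{a}
  S via S→b: +{b}
  FIRST(S)={a,b}  FIRST(A)={b}  FIRST(B)={a}
round 2:
  A via A→B: +{a}
  FIRST(S)={a,b}  FIRST(A)={a,b}  FIRST(B)={a}
round 3: done
  FIRST(S)={a,b}  FIRST(A)={a,b}  FIRST(B)={a}

FIRST(A) = ["a", "b"]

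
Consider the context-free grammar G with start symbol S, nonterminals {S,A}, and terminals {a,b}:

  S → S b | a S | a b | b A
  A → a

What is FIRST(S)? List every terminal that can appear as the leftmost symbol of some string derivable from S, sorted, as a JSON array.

FIRST sets, iterate to fixpoint:
[1]
  A via A→a: +{a}
  S via S→a S: +{a}
  S via S→b A: +{b}
  S: {a,b}  A: {a}
[2] — fixpoint
  S: {a,b}  A: {a}

FIRST(S) = ["a", "b"]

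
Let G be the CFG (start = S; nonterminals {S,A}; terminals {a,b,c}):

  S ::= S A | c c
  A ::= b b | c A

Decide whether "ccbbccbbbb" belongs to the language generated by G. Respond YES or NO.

Convert to CNF:
  S -> S A | T1 T1
  A -> T0 T0 | T1 A
  T0 -> b
  T1 -> c

CYK table (by increasing span):
  cell(0,0) c: {T1}  orig:{}
  cell(1,1) c: {T1}  orig:{}
  cell(2,2) b: {T0}  orig:{}
  cell(3,3) b: {T0}  orig:{}
  cell(4,4) c: {T1}  orig:{}
  cell(5,5) c: {T1}  orig:{}
  cell(6,6) b: {T0}  orig:{}
  cell(7,7) b: {T0}  orig:{}
  cell(8,8) b: {T0}  orig:{}
  cell(9,9) b: {T0}  orig:{}
  cell(0,1) cc: {S}
  cell(1,2) cb: ∅
  cell(2,3) bb: {A}
  cell(3,4) bc: ∅
  cell(4,5) cc: {S}
  cell(5,6) cb: ∅
  cell(6,7) bb: {A}
  cell(7,8) bb: {A}
  cell(8,9) bb: {A}
  cell(0,2) ccb: ∅
  cell(1,3) cbb: {A}
  cell(2,4) bbc: ∅
  cell(3,5) bcc: ∅
  cell(4,6) ccb: ∅
  cell(5,7) cbb: {A}
  cell(6,8) bbb: ∅
  cell(7,9) bbb: ∅
  cell(0,3) ccbb: {A,S}
  cell(1,4) cbbc: ∅
  cell(2,5) bbcc: ∅
  cell(3,6) bccb: ∅
  cell(4,7) ccbb: {A,S}
  cell(5,8) cbbb: ∅
  cell(6,9) bbbb: ∅
  cell(0,4) ccbbc: ∅
  cell(1,5) cbbcc: ∅
  cell(2,6) bbccb: ∅
  cell(3,7) bccbb: ∅
  cell(4,8) ccbbb: ∅
  cell(5,9) cbbbb: ∅
  cell(0,5) ccbbcc: ∅
  cell(1,6) cbbccb: ∅
  cell(2,7) bbccbb: ∅
  cell(3,8) bccbbb: ∅
  cell(4,9) ccbbbb: {S}
  cell(0,6) ccbbccb: ∅
  cell(1,7) cbbccbb: ∅
  cell(2,8) bbccbbb: ∅
  cell(3,9) bccbbbb: ∅
  cell(0,7) ccbbccbb: {S}
  cell(1,8) cbbccbbb: ∅
  cell(2,9) bbccbbbb: ∅
  cell(0,8) ccbbccbbb: ∅
  cell(1,9) cbbccbbbb: ∅
  cell(0,9) ccbbccbbbb: {S}

S ∈ T[0,9] ⇒ YES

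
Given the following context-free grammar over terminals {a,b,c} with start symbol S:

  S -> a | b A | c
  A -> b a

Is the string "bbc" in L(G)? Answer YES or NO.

Convert to CNF:
  S -> T0 A | a | c
  A -> T0 T1
  T0 -> b
  T1 -> a

CYK table (by increasing span):
  [0..0]={T0}  "b"  orig:{}
  [1..1]={T0}  "b"  orig:{}
  [2..2]={S}  "c"
  [0..1]=∅  "bb"
  [1..2]=∅  "bc"
  [0..2]=∅  "bbc"

S ∉ T[0,2] ⇒ NO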